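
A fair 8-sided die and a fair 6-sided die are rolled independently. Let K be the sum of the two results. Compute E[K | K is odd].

P(K is odd) = 1/2.
Σ over the event: 3·1/24 + 5·1/12 + 7·1/8 + 9·1/8 + 11·1/12 + 13·1/24 = 4.
E[K | K is odd] = (4) / (1/2) = 8.

8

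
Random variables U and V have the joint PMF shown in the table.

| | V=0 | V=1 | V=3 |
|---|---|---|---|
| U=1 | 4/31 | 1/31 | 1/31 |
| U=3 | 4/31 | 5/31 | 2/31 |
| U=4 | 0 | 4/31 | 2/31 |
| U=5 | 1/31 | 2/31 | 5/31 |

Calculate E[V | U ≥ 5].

17/8

P(U ≥ 5) = 8/31.
Σ V·P over the event = 0·(1/31) + 1·(2/31) + 3·(5/31) = 17/31.
E[V | U ≥ 5] = (17/31) / (8/31) = 17/8.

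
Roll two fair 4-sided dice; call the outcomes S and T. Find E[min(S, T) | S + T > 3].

P(S + T > 3) = 13/16.
Summing min(S,T)·P(x,y) over outcomes with S + T > 3 gives 27/16.
E[min(S, T) | S + T > 3] = (27/16) / (13/16) = 27/13.

27/13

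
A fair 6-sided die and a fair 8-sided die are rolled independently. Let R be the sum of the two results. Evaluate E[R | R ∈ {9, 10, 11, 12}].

92/9

P(R ∈ {9, 10, 11, 12}) = 3/8.
Σ over the event: 9·1/8 + 10·5/48 + 11·1/12 + 12·1/16 = 23/6.
E[R | R ∈ {9, 10, 11, 12}] = (23/6) / (3/8) = 92/9.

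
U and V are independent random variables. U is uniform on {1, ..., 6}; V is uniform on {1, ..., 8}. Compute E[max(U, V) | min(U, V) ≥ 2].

39/7

P(min(U, V) ≥ 2) = 35/48.
Summing max(U,V)·P(x,y) over outcomes with min(U, V) ≥ 2 gives 65/16.
E[max(U, V) | min(U, V) ≥ 2] = (65/16) / (35/48) = 39/7.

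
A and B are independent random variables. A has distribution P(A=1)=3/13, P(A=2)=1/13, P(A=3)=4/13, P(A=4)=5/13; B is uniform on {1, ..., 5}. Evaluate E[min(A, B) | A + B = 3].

1

P(A + B = 3) = 4/65.
Summing min(A,B)·P(x,y) over outcomes with A + B = 3 gives 4/65.
E[min(A, B) | A + B = 3] = (4/65) / (4/65) = 1.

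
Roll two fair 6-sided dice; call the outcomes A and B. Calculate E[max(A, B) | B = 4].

9/2

Outcomes with B = 4: (1,4), (2,4), (3,4), (4,4), (5,4), (6,4), each with probability 1/36.
E[max(A, B) | B = 4] = (4 + 4 + 4 + 4 + 5 + 6) / 6 = 9/2.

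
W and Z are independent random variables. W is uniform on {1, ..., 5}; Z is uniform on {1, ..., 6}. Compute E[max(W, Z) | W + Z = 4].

Outcomes with W + Z = 4: (1,3), (2,2), (3,1), each with probability 1/30.
E[max(W, Z) | W + Z = 4] = (3 + 2 + 3) / 3 = 8/3.

8/3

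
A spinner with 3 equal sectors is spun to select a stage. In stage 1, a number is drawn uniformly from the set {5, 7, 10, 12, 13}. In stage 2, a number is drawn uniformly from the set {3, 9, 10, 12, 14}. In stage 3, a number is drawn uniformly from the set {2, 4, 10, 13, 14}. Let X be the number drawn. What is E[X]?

46/5

E[X | stage 1] = (5+7+10+12+13)/5 = 47/5.
E[X | stage 2] = (3+9+10+12+14)/5 = 48/5.
E[X | stage 3] = (2+4+10+13+14)/5 = 43/5.
E[X] = (1/3)·(47/5) + (1/3)·(48/5) + (1/3)·(43/5) = 46/5.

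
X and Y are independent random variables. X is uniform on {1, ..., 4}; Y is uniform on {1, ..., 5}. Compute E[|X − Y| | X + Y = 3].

Outcomes with X + Y = 3: (1,2), (2,1), each with probability 1/20.
E[|X − Y| | X + Y = 3] = (1 + 1) / 2 = 1.

1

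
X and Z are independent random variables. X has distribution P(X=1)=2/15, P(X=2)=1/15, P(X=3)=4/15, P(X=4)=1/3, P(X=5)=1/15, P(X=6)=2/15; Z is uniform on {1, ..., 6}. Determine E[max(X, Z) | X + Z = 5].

43/12

P(X + Z = 5) = 2/15.
Summing max(X,Z)·P(x,y) over outcomes with X + Z = 5 gives 43/90.
E[max(X, Z) | X + Z = 5] = (43/90) / (2/15) = 43/12.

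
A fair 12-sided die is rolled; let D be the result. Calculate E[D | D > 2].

Given D > 2, D is equally likely to be any of {3, 4, 5, 6, 7, 8, 9, 10, 11, 12}.
E[D | D > 2] = (3 + 4 + 5 + 6 + 7 + 8 + 9 + 10 + 11 + 12) / 10 = 15/2.

15/2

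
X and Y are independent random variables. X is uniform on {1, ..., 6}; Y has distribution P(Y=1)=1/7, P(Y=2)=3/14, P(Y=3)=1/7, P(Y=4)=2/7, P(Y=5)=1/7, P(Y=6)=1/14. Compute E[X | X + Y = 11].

17/3

P(X + Y = 11) = 1/28.
Summing X·P(x,y) over outcomes with X + Y = 11 gives 17/84.
E[X | X + Y = 11] = (17/84) / (1/28) = 17/3.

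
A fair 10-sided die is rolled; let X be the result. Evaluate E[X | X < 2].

Given X < 2, X is equally likely to be any of {1}.
E[X | X < 2] = (1) / 1 = 1.

1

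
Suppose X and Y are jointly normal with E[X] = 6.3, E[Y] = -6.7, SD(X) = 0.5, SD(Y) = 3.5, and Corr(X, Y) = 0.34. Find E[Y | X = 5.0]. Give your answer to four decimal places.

-9.7940

For a bivariate normal, E[Y | X=x] = μ_Y + ρ·(σ_Y/σ_X)·(x − μ_X).
E[Y | X=5.0] = -6.7 + (0.34)·(3.5/0.5)·(5.0 − (6.3)) = -6.7 + (2.38)·(-1.3) = -9.7940.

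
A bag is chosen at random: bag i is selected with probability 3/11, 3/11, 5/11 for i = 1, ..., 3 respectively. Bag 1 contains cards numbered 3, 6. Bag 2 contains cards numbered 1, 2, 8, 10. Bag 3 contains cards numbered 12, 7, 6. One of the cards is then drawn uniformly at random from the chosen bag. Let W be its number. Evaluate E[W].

E[W | bag 1] = (3+6)/2 = 9/2.
E[W | bag 2] = (1+2+8+10)/4 = 21/4.
E[W | bag 3] = (12+7+6)/3 = 25/3.
By the law of total expectation,
E[W] = (3/11)·(9/2) + (3/11)·(21/4) + (5/11)·(25/3) = 851/132.

851/132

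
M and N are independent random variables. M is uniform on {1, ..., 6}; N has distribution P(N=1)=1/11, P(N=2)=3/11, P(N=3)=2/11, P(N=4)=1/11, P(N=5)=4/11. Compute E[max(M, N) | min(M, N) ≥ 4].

P(min(M, N) ≥ 4) = 5/22.
Summing max(M,N)·P(x,y) over outcomes with min(M, N) ≥ 4 gives 79/66.
E[max(M, N) | min(M, N) ≥ 4] = (79/66) / (5/22) = 79/15.

79/15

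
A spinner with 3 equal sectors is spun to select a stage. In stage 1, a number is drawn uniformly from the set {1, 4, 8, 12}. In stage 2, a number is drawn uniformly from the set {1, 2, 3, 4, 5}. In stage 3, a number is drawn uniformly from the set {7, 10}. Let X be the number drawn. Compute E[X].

E[X | stage 1] = (1+4+8+12)/4 = 25/4.
E[X | stage 2] = (1+2+3+4+5)/5 = 3.
E[X | stage 3] = (7+10)/2 = 17/2.
E[X] = (1/3)·(25/4) + (1/3)·(3) + (1/3)·(17/2) = 71/12.

71/12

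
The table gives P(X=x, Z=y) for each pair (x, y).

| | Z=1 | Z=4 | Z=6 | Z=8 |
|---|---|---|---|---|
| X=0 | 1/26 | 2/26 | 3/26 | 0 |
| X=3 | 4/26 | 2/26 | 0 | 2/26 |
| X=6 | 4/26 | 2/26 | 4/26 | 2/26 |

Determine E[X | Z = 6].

24/7

P(Z = 6) = 7/26.
Σ X·P over the event = 0·(3/26) + 6·(4/26) = 12/13.
E[X | Z = 6] = (12/13) / (7/26) = 24/7.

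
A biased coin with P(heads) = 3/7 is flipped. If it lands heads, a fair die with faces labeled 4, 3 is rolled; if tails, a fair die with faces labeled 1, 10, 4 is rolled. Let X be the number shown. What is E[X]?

61/14

E[X | heads] = (4+3)/2 = 7/2.
E[X | tails] = (1+10+4)/3 = 5.
By the law of total expectation,
E[X] = (3/7)·(7/2) + (4/7)·(5) = 61/14.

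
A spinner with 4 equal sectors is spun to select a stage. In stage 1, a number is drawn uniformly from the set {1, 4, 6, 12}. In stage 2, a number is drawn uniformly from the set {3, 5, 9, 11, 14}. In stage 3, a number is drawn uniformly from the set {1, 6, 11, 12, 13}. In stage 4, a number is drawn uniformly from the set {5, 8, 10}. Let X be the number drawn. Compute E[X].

365/48

E[X | stage 1] = (1+4+6+12)/4 = 23/4.
E[X | stage 2] = (3+5+9+11+14)/5 = 42/5.
E[X | stage 3] = (1+6+11+12+13)/5 = 43/5.
E[X | stage 4] = (5+8+10)/3 = 23/3.
E[X] = (1/4)·(23/4) + (1/4)·(42/5) + (1/4)·(43/5) + (1/4)·(23/3) = 365/48.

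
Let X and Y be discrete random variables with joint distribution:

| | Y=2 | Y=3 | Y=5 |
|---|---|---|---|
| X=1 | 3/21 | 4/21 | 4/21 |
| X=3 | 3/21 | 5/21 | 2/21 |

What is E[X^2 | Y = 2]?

P(Y = 2) = 2/7.
Σ X^2·P over the event = 1·(3/21) + 9·(3/21) = 10/7.
E[X^2 | Y = 2] = (10/7) / (2/7) = 5.

5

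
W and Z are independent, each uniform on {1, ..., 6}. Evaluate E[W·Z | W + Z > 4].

P(W + Z > 4) = 5/6.
Summing WZ·P(x,y) over outcomes with W + Z > 4 gives 71/6.
E[W·Z | W + Z > 4] = (71/6) / (5/6) = 71/5.

71/5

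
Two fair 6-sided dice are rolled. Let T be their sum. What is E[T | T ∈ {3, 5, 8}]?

6

P(T ∈ {3, 5, 8}) = 11/36.
Σ over the event: 3·1/18 + 5·1/9 + 8·5/36 = 11/6.
E[T | T ∈ {3, 5, 8}] = (11/6) / (11/36) = 6.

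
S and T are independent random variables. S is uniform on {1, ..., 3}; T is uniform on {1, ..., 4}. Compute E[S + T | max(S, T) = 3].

24/5

Outcomes with max(S, T) = 3: (1,3), (2,3), (3,1), (3,2), (3,3), each with probability 1/12.
E[S + T | max(S, T) = 3] = (4 + 5 + 4 + 5 + 6) / 5 = 24/5.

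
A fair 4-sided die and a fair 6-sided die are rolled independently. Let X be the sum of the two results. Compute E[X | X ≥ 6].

52/7

P(X ≥ 6) = 7/12.
Σ over the event: 6·1/6 + 7·1/6 + 8·1/8 + 9·1/12 + 10·1/24 = 13/3.
E[X | X ≥ 6] = (13/3) / (7/12) = 52/7.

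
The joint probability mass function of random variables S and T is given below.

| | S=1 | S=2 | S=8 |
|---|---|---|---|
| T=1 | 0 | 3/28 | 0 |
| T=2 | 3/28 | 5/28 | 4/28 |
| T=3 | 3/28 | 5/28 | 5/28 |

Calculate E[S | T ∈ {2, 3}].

P(T ∈ {2, 3}) = 25/28.
Σ S·P over the event = 1·(3/28) + 1·(3/28) + 2·(5/28) + 2·(5/28) + 8·(4/28) + 8·(5/28) = 7/2.
E[S | T ∈ {2, 3}] = (7/2) / (25/28) = 98/25.

98/25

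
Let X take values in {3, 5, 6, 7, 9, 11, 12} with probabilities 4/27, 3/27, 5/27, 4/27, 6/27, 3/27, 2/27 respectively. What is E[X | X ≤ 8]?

P(X ≤ 8) = 16/27.
Σ over the event: 3·4/27 + 5·1/9 + 6·5/27 + 7·4/27 = 85/27.
E[X | X ≤ 8] = (85/27) / (16/27) = 85/16.

85/16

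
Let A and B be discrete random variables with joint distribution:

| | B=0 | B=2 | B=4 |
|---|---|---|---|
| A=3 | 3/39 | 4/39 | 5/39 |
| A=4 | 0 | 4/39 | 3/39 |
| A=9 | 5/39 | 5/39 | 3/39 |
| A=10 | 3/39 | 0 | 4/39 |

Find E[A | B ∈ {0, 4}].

P(B ∈ {0, 4}) = 2/3.
Σ A·P over the event = 3·(3/39) + 3·(5/39) + 4·(3/39) + 9·(5/39) + 9·(3/39) + 10·(3/39) + 10·(4/39) = 178/39.
E[A | B ∈ {0, 4}] = (178/39) / (2/3) = 89/13.

89/13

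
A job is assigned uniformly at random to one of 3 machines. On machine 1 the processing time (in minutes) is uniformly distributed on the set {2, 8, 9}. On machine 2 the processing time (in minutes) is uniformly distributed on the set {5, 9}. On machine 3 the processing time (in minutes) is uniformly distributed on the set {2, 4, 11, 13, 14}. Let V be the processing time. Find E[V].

332/45

E[V | machine 1] = (2+8+9)/3 = 19/3.
E[V | machine 2] = (5+9)/2 = 7.
E[V | machine 3] = (2+4+11+13+14)/5 = 44/5.
By the law of total expectation,
E[V] = (1/3)·(19/3) + (1/3)·(7) + (1/3)·(44/5) = 332/45.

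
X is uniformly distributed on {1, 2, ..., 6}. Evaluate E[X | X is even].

Given X is even, X is equally likely to be any of {2, 4, 6}.
E[X | X is even] = (2 + 4 + 6) / 3 = 4.

4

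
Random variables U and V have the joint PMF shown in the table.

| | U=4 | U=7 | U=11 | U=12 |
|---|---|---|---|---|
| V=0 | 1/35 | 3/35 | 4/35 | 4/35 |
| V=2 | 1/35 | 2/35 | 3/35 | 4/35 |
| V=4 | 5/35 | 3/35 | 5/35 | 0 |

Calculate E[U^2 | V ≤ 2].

1138/11

P(V ≤ 2) = 22/35.
Summing U^2·P(U=x,V=y) over the conditioning event gives 2276/35.
E[U^2 | V ≤ 2] = (2276/35) / (22/35) = 1138/11.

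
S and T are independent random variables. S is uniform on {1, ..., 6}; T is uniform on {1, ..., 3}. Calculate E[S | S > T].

P(S > T) = 2/3.
Summing S·P(x,y) over outcomes with S > T gives 53/18.
E[S | S > T] = (53/18) / (2/3) = 53/12.

53/12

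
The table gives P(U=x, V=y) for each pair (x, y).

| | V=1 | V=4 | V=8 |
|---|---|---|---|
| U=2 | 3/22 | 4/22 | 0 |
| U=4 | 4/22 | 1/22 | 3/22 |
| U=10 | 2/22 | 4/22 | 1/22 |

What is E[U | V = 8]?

11/2

P(V = 8) = 2/11.
Σ U·P over the event = 4·(3/22) + 10·(1/22) = 1.
E[U | V = 8] = (1) / (2/11) = 11/2.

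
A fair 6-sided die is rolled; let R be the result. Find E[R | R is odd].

3

Given R is odd, R is equally likely to be any of {1, 3, 5}.
E[R | R is odd] = (1 + 3 + 5) / 3 = 3.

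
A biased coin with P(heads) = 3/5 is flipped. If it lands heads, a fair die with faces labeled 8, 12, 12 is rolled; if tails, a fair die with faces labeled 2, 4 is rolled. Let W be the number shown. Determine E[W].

E[W | heads] = (8+12+12)/3 = 32/3.
E[W | tails] = (2+4)/2 = 3.
E[W] = (3/5)·(32/3) + (2/5)·(3) = 38/5.

38/5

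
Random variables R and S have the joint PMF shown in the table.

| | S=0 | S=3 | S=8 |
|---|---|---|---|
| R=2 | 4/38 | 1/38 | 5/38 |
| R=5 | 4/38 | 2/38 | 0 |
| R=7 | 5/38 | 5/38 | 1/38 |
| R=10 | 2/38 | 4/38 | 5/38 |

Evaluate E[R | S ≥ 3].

154/23

P(S ≥ 3) = 23/38.
Summing R·P(R=x,S=y) over the conditioning event gives 77/19.
E[R | S ≥ 3] = (77/19) / (23/38) = 154/23.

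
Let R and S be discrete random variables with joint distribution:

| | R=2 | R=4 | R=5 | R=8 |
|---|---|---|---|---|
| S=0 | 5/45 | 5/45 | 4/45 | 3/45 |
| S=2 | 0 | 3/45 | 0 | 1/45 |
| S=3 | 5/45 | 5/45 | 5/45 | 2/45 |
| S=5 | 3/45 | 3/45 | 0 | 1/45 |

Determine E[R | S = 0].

P(S = 0) = 17/45.
Σ R·P over the event = 2·(5/45) + 4·(5/45) + 5·(4/45) + 8·(3/45) = 74/45.
E[R | S = 0] = (74/45) / (17/45) = 74/17.

74/17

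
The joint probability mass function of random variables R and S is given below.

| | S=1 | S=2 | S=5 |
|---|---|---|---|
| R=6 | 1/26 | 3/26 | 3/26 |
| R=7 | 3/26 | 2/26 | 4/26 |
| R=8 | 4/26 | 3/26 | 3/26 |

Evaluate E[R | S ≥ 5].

P(S ≥ 5) = 5/13.
Σ R·P over the event = 6·(3/26) + 7·(4/26) + 8·(3/26) = 35/13.
E[R | S ≥ 5] = (35/13) / (5/13) = 7.

7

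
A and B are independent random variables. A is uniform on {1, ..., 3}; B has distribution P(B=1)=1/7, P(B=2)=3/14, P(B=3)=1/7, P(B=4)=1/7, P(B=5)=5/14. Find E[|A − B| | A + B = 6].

P(A + B = 6) = 3/14.
Summing |A−B|·P(x,y) over outcomes with A + B = 6 gives 4/7.
E[|A − B| | A + B = 6] = (4/7) / (3/14) = 8/3.

8/3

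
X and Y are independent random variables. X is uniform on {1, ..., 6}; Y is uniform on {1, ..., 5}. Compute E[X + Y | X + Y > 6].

25/3

P(X + Y > 6) = 1/2.
Summing (X+Y)·P(x,y) over outcomes with X + Y > 6 gives 25/6.
E[X + Y | X + Y > 6] = (25/6) / (1/2) = 25/3.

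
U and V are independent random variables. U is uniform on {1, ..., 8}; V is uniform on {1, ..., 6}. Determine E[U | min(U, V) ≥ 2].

P(min(U, V) ≥ 2) = 35/48.
Summing U·P(x,y) over outcomes with min(U, V) ≥ 2 gives 175/48.
E[U | min(U, V) ≥ 2] = (175/48) / (35/48) = 5.

5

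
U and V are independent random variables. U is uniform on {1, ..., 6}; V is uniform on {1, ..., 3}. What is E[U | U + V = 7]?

5

Outcomes with U + V = 7: (4,3), (5,2), (6,1), each with probability 1/18.
E[U | U + V = 7] = (4 + 5 + 6) / 3 = 5.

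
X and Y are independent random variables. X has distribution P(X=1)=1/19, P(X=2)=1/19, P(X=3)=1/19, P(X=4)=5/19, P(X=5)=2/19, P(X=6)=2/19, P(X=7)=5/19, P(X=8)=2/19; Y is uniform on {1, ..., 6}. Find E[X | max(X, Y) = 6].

P(max(X, Y) = 6) = 11/57.
Summing X·P(x,y) over outcomes with max(X, Y) = 6 gives 18/19.
E[X | max(X, Y) = 6] = (18/19) / (11/57) = 54/11.

54/11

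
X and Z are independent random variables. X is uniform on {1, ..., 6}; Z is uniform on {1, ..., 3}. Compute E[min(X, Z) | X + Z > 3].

P(X + Z > 3) = 5/6.
Summing min(X,Z)·P(x,y) over outcomes with X + Z > 3 gives 29/18.
E[min(X, Z) | X + Z > 3] = (29/18) / (5/6) = 29/15.

29/15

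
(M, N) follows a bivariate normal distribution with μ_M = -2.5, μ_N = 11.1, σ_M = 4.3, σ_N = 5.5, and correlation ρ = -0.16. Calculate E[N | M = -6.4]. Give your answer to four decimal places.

For a bivariate normal, E[N | M=x] = μ_N + ρ·(σ_N/σ_M)·(x − μ_M).
E[N | M=-6.4] = 11.1 + (-0.16)·(5.5/4.3)·(-6.4 − (-2.5)) = 11.1 + (-0.20465)·(-3.9) = 11.8981.

11.8981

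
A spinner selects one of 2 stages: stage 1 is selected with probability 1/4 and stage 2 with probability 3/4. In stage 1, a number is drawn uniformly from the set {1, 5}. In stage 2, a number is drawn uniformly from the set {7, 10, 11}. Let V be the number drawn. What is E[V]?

31/4

E[V | stage 1] = (1+5)/2 = 3.
E[V | stage 2] = (7+10+11)/3 = 28/3.
By the law of total expectation,
E[V] = (1/4)·(3) + (3/4)·(28/3) = 31/4.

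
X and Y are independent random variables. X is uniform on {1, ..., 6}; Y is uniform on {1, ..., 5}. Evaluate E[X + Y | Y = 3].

13/2

Outcomes with Y = 3: (1,3), (2,3), (3,3), (4,3), (5,3), (6,3), each with probability 1/30.
E[X + Y | Y = 3] = (4 + 5 + 6 + 7 + 8 + 9) / 6 = 13/2.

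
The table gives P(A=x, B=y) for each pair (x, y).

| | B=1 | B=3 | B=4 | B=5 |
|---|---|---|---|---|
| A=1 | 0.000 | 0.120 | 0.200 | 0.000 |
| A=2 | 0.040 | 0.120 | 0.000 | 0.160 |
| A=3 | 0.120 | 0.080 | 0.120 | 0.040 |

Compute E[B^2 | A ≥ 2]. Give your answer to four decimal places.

P(A ≥ 2) = 0.680.
Σ B^2·P over the event = 1·(0.040) + 9·(0.120) + 25·(0.160) + 1·(0.120) + 9·(0.080) + 16·(0.120) + 25·(0.040) = 8.880.
E[B^2 | A ≥ 2] = (8.880) / (0.680) = 13.0588.

13.0588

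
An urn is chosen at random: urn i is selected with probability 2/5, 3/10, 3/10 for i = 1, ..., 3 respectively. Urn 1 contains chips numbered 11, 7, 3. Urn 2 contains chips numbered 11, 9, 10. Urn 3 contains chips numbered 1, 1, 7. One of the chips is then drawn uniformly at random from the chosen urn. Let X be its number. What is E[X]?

E[X | urn 1] = (11+7+3)/3 = 7.
E[X | urn 2] = (11+9+10)/3 = 10.
E[X | urn 3] = (1+1+7)/3 = 3.
By the law of total expectation,
E[X] = (2/5)·(7) + (3/10)·(10) + (3/10)·(3) = 67/10.

67/10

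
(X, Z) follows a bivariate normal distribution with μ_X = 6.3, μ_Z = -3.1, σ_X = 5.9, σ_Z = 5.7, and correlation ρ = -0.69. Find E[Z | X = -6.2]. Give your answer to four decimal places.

E[Z | X=x] = μ_Z + ρ(σ_Z/σ_X)(x − μ_X) for jointly normal variables.
E[Z | X=-6.2] = -3.1 + (-0.69)·(5.7/5.9)·(-6.2 − (6.3)) = -3.1 + (-0.66661)·(-12.5) = 5.2326.

5.2326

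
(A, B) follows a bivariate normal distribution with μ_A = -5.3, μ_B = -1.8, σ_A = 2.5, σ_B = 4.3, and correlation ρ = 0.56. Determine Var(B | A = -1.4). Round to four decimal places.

Var(B | A=x) = (1 − ρ²)·σ_B².
Var(B | A=-1.4) = (4.3)²·(1 − (0.56)²) = 18.49·0.6864 = 12.6915.

12.6915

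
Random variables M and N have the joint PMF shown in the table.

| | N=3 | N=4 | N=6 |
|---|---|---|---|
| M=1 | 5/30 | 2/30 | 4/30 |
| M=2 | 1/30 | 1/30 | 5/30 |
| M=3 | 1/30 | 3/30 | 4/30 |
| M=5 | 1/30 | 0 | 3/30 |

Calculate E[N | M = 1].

47/11

P(M = 1) = 11/30.
Summing N·P(M=x,N=y) over the conditioning event gives 47/30.
E[N | M = 1] = (47/30) / (11/30) = 47/11.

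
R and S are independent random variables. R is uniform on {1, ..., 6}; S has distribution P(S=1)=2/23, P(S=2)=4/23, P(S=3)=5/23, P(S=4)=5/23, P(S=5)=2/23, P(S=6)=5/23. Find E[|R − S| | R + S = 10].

5/3

P(R + S = 10) = 2/23.
Summing |R−S|·P(x,y) over outcomes with R + S = 10 gives 10/69.
E[|R − S| | R + S = 10] = (10/69) / (2/23) = 5/3.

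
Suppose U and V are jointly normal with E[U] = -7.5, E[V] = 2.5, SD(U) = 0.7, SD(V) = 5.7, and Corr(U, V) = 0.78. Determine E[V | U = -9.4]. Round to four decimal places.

The regression of V on U has slope ρ·σ_V/σ_U and passes through (μ_U, μ_V).
E[V | U=-9.4] = 2.5 + (0.78)·(5.7/0.7)·(-9.4 − (-7.5)) = 2.5 + (6.3514)·(-1.9) = -9.5677.

-9.5677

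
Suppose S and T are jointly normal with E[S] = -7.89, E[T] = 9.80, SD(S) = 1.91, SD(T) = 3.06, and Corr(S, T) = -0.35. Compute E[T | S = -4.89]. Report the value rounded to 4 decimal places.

8.1178

The regression of T on S has slope ρ·σ_T/σ_S and passes through (μ_S, μ_T).
E[T | S=-4.89] = 9.80 + (-0.35)·(3.06/1.91)·(-4.89 − (-7.89)) = 9.80 + (-0.56073)·(3) = 8.1178.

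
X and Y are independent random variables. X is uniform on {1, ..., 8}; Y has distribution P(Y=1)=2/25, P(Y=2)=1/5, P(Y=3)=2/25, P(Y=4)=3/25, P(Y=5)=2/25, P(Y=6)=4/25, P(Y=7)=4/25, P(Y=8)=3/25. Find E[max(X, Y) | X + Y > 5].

P(X + Y > 5) = 17/20.
Summing max(X,Y)·P(x,y) over outcomes with X + Y > 5 gives 549/100.
E[max(X, Y) | X + Y > 5] = (549/100) / (17/20) = 549/85.

549/85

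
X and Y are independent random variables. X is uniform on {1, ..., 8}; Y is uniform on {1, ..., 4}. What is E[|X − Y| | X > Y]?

37/11

P(X > Y) = 11/16.
Summing |X−Y|·P(x,y) over outcomes with X > Y gives 37/16.
E[|X − Y| | X > Y] = (37/16) / (11/16) = 37/11.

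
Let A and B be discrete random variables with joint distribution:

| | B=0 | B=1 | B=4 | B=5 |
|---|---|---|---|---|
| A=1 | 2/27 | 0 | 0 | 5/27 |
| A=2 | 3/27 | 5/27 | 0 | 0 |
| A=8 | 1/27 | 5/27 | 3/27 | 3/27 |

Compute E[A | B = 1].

P(B = 1) = 10/27.
Σ A·P over the event = 2·(5/27) + 8·(5/27) = 50/27.
E[A | B = 1] = (50/27) / (10/27) = 5.

5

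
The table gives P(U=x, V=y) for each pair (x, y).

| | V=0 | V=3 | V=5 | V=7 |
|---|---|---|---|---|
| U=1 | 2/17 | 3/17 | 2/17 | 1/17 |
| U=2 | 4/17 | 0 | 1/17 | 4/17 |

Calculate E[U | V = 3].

1

P(V = 3) = 3/17.
Σ U·P over the event = 1·(3/17) = 3/17.
E[U | V = 3] = (3/17) / (3/17) = 1.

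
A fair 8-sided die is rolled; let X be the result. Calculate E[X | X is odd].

Given X is odd, X is equally likely to be any of {1, 3, 5, 7}.
E[X | X is odd] = (1 + 3 + 5 + 7) / 4 = 4.

4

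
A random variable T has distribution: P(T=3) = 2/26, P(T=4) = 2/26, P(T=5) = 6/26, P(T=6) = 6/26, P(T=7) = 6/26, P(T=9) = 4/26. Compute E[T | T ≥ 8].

9

P(T ≥ 8) = 2/13.
Σ over the event: 9·2/13 = 18/13.
E[T | T ≥ 8] = (18/13) / (2/13) = 9.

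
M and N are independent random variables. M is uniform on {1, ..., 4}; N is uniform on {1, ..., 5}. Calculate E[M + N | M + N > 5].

7

Outcomes with M + N > 5: (1,5), (2,4), (2,5), (3,3), (3,4), (3,5), (4,2), (4,3), (4,4), (4,5), each with probability 1/20.
E[M + N | M + N > 5] = (6 + 6 + 7 + 6 + 7 + 8 + 6 + 7 + 8 + 9) / 10 = 7.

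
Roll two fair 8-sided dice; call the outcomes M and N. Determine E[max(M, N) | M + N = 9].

Outcomes with M + N = 9: (1,8), (2,7), (3,6), (4,5), (5,4), (6,3), (7,2), (8,1), each with probability 1/64.
E[max(M, N) | M + N = 9] = (8 + 7 + 6 + 5 + 5 + 6 + 7 + 8) / 8 = 13/2.

13/2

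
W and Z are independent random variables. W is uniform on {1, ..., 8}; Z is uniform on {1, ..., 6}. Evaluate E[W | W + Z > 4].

P(W + Z > 4) = 7/8.
Summing W·P(x,y) over outcomes with W + Z > 4 gives 103/24.
E[W | W + Z > 4] = (103/24) / (7/8) = 103/21.

103/21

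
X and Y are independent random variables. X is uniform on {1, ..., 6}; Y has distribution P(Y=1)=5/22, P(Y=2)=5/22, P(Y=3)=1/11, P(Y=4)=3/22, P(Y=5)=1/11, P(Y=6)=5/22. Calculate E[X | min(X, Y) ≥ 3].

9/2

P(min(X, Y) ≥ 3) = 4/11.
Summing X·P(x,y) over outcomes with min(X, Y) ≥ 3 gives 18/11.
E[X | min(X, Y) ≥ 3] = (18/11) / (4/11) = 9/2.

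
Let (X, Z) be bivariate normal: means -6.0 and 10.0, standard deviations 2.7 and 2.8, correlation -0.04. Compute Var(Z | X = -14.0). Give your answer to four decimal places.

Var(Z | X=x) = (1 − ρ²)·σ_Z².
Var(Z | X=-14.0) = (2.8)²·(1 − (-0.04)²) = 7.84·0.9984 = 7.8275.

7.8275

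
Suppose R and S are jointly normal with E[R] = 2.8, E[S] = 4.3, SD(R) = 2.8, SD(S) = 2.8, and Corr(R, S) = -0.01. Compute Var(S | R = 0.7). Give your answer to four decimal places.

7.8392

For a bivariate normal, Var(S | R=x) = σ_S²(1 − ρ²).
Var(S | R=0.7) = (2.8)²·(1 − (-0.01)²) = 7.84·0.9999 = 7.8392.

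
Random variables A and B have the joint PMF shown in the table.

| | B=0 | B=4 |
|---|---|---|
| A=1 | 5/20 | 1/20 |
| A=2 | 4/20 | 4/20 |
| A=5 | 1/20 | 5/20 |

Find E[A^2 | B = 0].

P(B = 0) = 1/2.
Σ A^2·P over the event = 1·(5/20) + 4·(4/20) + 25·(1/20) = 23/10.
E[A^2 | B = 0] = (23/10) / (1/2) = 23/5.

23/5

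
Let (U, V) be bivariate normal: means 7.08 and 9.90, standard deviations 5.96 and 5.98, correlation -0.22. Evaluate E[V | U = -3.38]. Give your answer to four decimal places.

12.2089

E[V | U=x] = μ_V + ρ(σ_V/σ_U)(x − μ_U) for jointly normal variables.
E[V | U=-3.38] = 9.90 + (-0.22)·(5.98/5.96)·(-3.38 − (7.08)) = 9.90 + (-0.22074)·(-10.46) = 12.2089.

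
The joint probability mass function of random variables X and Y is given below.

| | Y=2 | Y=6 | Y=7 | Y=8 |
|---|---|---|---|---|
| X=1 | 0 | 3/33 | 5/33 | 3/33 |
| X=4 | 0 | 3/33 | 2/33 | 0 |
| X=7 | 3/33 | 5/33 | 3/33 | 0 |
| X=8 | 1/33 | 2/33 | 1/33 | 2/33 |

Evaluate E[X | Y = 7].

42/11

P(Y = 7) = 1/3.
Σ X·P over the event = 1·(5/33) + 4·(2/33) + 7·(3/33) + 8·(1/33) = 14/11.
E[X | Y = 7] = (14/11) / (1/3) = 42/11.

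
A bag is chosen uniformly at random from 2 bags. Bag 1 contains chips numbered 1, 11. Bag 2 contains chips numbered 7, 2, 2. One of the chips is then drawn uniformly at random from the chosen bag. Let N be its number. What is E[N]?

E[N | bag 1] = (1+11)/2 = 6.
E[N | bag 2] = (7+2+2)/3 = 11/3.
By the law of total expectation,
E[N] = (1/2)·(6) + (1/2)·(11/3) = 29/6.

29/6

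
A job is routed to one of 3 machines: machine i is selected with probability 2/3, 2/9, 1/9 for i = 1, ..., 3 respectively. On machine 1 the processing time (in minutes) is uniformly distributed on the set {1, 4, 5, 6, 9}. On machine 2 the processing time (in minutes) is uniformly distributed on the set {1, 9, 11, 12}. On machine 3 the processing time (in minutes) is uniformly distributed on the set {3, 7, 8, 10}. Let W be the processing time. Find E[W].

107/18

E[W | machine 1] = (1+4+5+6+9)/5 = 5.
E[W | machine 2] = (1+9+11+12)/4 = 33/4.
E[W | machine 3] = (3+7+8+10)/4 = 7.
E[W] = (2/3)·(5) + (2/9)·(33/4) + (1/9)·(7) = 107/18.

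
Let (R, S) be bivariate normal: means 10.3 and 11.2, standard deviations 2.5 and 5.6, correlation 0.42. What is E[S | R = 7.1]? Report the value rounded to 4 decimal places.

E[S | R=x] = μ_S + ρ(σ_S/σ_R)(x − μ_R) for jointly normal variables.
E[S | R=7.1] = 11.2 + (0.42)·(5.6/2.5)·(7.1 − (10.3)) = 11.2 + (0.9408)·(-3.2) = 8.1894.

8.1894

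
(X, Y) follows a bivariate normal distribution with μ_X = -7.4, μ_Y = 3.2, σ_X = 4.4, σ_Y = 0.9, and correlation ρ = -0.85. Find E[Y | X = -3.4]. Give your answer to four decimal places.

E[Y | X=x] = μ_Y + ρ(σ_Y/σ_X)(x − μ_X) for jointly normal variables.
E[Y | X=-3.4] = 3.2 + (-0.85)·(0.9/4.4)·(-3.4 − (-7.4)) = 3.2 + (-0.173864)·(4) = 2.5045.

2.5045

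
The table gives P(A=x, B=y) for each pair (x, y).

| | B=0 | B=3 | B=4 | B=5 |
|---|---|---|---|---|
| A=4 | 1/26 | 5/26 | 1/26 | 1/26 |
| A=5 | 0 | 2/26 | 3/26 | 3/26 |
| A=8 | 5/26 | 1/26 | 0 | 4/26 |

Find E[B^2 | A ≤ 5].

P(A ≤ 5) = 8/13.
Σ B^2·P over the event = 0·(1/26) + 9·(5/26) + 16·(1/26) + 25·(1/26) + 9·(2/26) + 16·(3/26) + 25·(3/26) = 227/26.
E[B^2 | A ≤ 5] = (227/26) / (8/13) = 227/16.

227/16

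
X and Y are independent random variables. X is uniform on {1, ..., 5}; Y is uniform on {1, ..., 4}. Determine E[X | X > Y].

Outcomes with X > Y: (2,1), (3,1), (3,2), (4,1), (4,2), (4,3), (5,1), (5,2), (5,3), (5,4), each with probability 1/20.
E[X | X > Y] = (2 + 3 + 3 + 4 + 4 + 4 + 5 + 5 + 5 + 5) / 10 = 4.

4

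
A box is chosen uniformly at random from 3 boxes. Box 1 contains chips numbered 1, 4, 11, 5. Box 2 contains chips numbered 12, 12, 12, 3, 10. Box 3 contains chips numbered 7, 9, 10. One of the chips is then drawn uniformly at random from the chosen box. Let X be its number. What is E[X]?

E[X | box 1] = (1+4+11+5)/4 = 21/4.
E[X | box 2] = (12+12+12+3+10)/5 = 49/5.
E[X | box 3] = (7+9+10)/3 = 26/3.
By the law of total expectation,
E[X] = (1/3)·(21/4) + (1/3)·(49/5) + (1/3)·(26/3) = 1423/180.

1423/180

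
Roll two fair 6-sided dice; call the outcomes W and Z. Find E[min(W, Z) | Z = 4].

3

Outcomes with Z = 4: (1,4), (2,4), (3,4), (4,4), (5,4), (6,4), each with probability 1/36.
E[min(W, Z) | Z = 4] = (1 + 2 + 3 + 4 + 4 + 4) / 6 = 3.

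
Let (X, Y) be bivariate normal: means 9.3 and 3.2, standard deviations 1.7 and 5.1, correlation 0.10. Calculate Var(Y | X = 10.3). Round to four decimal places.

25.7499

Var(Y | X=x) = (1 − ρ²)·σ_Y².
Var(Y | X=10.3) = (5.1)²·(1 − (0.10)²) = 26.01·0.99 = 25.7499.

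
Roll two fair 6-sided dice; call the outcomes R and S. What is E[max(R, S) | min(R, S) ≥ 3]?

41/8

P(min(R, S) ≥ 3) = 4/9.
Summing max(R,S)·P(x,y) over outcomes with min(R, S) ≥ 3 gives 41/18.
E[max(R, S) | min(R, S) ≥ 3] = (41/18) / (4/9) = 41/8.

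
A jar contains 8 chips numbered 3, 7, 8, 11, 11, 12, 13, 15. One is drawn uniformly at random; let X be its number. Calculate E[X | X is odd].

10

P(X is odd) = 3/4.
Σ over the event: 3·1/8 + 7·1/8 + 11·1/4 + 13·1/8 + 15·1/8 = 15/2.
E[X | X is odd] = (15/2) / (3/4) = 10.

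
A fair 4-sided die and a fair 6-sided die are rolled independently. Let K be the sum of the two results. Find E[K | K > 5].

52/7

P(K > 5) = 7/12.
Σ over the event: 6·1/6 + 7·1/6 + 8·1/8 + 9·1/12 + 10·1/24 = 13/3.
E[K | K > 5] = (13/3) / (7/12) = 52/7.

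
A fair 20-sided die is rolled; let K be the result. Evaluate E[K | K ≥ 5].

P(K ≥ 5) = 4/5.
E[K | K ≥ 5] = (10) / (4/5) = 25/2.

25/2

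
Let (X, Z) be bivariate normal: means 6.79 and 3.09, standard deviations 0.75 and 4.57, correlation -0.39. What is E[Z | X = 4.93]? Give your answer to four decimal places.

For a bivariate normal, E[Z | X=x] = μ_Z + ρ·(σ_Z/σ_X)·(x − μ_X).
E[Z | X=4.93] = 3.09 + (-0.39)·(4.57/0.75)·(4.93 − (6.79)) = 3.09 + (-2.3764)·(-1.86) = 7.5101.

7.5101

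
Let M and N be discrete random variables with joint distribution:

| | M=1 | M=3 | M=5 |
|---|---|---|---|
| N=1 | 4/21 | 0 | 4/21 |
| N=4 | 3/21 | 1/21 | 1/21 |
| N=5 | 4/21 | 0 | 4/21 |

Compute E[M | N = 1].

P(N = 1) = 8/21.
Σ M·P over the event = 1·(4/21) + 5·(4/21) = 8/7.
E[M | N = 1] = (8/7) / (8/21) = 3.

3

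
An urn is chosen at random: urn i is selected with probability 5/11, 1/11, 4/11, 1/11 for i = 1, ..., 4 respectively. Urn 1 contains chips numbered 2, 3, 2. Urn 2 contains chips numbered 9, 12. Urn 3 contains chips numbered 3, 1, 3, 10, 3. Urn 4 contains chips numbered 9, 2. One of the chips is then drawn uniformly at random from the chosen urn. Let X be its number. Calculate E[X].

E[X | urn 1] = (2+3+2)/3 = 7/3.
E[X | urn 2] = (9+12)/2 = 21/2.
E[X | urn 3] = (3+1+3+10+3)/5 = 4.
E[X | urn 4] = (9+2)/2 = 11/2.
E[X] = (5/11)·(7/3) + (1/11)·(21/2) + (4/11)·(4) + (1/11)·(11/2) = 131/33.

131/33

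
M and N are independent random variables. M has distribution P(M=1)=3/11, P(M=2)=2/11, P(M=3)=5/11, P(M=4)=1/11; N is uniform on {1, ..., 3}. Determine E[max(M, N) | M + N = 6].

19/6

P(M + N = 6) = 2/11.
Summing max(M,N)·P(x,y) over outcomes with M + N = 6 gives 19/33.
E[max(M, N) | M + N = 6] = (19/33) / (2/11) = 19/6.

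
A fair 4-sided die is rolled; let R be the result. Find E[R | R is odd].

Given R is odd, R is equally likely to be any of {1, 3}.
E[R | R is odd] = (1 + 3) / 2 = 2.

2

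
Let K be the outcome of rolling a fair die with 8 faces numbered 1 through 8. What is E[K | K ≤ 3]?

2

Given K ≤ 3, K is equally likely to be any of {1, 2, 3}.
E[K | K ≤ 3] = (1 + 2 + 3) / 3 = 2.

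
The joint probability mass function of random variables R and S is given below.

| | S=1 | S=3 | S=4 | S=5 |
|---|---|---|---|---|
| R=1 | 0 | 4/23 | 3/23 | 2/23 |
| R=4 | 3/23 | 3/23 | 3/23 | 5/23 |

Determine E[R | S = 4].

5/2

P(S = 4) = 6/23.
Σ R·P over the event = 1·(3/23) + 4·(3/23) = 15/23.
E[R | S = 4] = (15/23) / (6/23) = 5/2.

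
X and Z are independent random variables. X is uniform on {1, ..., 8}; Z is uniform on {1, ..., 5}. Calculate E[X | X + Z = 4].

2

Outcomes with X + Z = 4: (1,3), (2,2), (3,1), each with probability 1/40.
E[X | X + Z = 4] = (1 + 2 + 3) / 3 = 2.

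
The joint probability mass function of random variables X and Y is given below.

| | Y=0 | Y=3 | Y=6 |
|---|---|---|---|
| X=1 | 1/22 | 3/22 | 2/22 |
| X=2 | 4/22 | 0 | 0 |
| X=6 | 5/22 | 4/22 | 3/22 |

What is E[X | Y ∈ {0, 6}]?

P(Y ∈ {0, 6}) = 15/22.
Σ X·P over the event = 1·(1/22) + 1·(2/22) + 2·(4/22) + 6·(5/22) + 6·(3/22) = 59/22.
E[X | Y ∈ {0, 6}] = (59/22) / (15/22) = 59/15.

59/15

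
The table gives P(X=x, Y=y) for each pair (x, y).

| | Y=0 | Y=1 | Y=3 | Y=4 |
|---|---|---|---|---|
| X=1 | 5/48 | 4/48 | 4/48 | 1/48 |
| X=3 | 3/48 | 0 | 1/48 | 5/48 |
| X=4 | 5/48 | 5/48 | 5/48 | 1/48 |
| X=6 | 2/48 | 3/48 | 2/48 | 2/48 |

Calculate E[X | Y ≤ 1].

88/27

P(Y ≤ 1) = 9/16.
Σ X·P over the event = 1·(5/48) + 1·(4/48) + 3·(3/48) + 4·(5/48) + 4·(5/48) + 6·(2/48) + 6·(3/48) = 11/6.
E[X | Y ≤ 1] = (11/6) / (9/16) = 88/27.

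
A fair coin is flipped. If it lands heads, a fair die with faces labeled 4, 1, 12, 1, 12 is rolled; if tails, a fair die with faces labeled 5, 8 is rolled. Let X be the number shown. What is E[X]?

25/4

E[X | heads] = (4+1+12+1+12)/5 = 6.
E[X | tails] = (5+8)/2 = 13/2.
By the law of total expectation,
E[X] = (1/2)·(6) + (1/2)·(13/2) = 25/4.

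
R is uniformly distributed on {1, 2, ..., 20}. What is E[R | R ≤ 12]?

13/2

Given R ≤ 12, R is equally likely to be any of {1, 2, 3, 4, 5, 6, 7, 8, 9, 10, 11, 12}.
E[R | R ≤ 12] = (1 + 2 + 3 + 4 + 5 + 6 + 7 + 8 + 9 + 10 + 11 + 12) / 12 = 13/2.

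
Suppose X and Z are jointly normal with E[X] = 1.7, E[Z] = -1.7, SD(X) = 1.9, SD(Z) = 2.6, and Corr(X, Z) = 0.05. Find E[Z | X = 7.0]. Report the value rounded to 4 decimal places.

-1.3374

E[Z | X=x] = μ_Z + ρ(σ_Z/σ_X)(x − μ_X) for jointly normal variables.
E[Z | X=7.0] = -1.7 + (0.05)·(2.6/1.9)·(7.0 − (1.7)) = -1.7 + (0.068421)·(5.3) = -1.3374.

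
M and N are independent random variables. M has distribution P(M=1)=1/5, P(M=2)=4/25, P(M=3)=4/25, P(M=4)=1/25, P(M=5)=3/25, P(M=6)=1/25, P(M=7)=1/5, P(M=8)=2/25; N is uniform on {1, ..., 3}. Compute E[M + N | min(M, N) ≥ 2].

P(min(M, N) ≥ 2) = 8/15.
Summing (M+N)·P(x,y) over outcomes with min(M, N) ≥ 2 gives 292/75.
E[M + N | min(M, N) ≥ 2] = (292/75) / (8/15) = 73/10.

73/10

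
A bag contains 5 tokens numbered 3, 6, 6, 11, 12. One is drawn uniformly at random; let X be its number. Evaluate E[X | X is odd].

P(X is odd) = 2/5.
Σ over the event: 3·1/5 + 11·1/5 = 14/5.
E[X | X is odd] = (14/5) / (2/5) = 7.

7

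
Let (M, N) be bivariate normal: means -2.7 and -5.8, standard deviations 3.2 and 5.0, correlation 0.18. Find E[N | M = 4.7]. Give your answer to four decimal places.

-3.7188

E[N | M=x] = μ_N + ρ(σ_N/σ_M)(x − μ_M) for jointly normal variables.
E[N | M=4.7] = -5.8 + (0.18)·(5.0/3.2)·(4.7 − (-2.7)) = -5.8 + (0.28125)·(7.4) = -3.7188.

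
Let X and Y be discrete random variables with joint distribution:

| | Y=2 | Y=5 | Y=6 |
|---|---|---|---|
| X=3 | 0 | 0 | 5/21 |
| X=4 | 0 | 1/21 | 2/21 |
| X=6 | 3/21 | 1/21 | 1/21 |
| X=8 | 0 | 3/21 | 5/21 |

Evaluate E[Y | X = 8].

45/8

P(X = 8) = 8/21.
Σ Y·P over the event = 5·(3/21) + 6·(5/21) = 15/7.
E[Y | X = 8] = (15/7) / (8/21) = 45/8.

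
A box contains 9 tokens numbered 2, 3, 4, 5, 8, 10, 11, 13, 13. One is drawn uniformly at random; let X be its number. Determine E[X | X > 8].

P(X > 8) = 4/9.
Σ over the event: 10·1/9 + 11·1/9 + 13·2/9 = 47/9.
E[X | X > 8] = (47/9) / (4/9) = 47/4.

47/4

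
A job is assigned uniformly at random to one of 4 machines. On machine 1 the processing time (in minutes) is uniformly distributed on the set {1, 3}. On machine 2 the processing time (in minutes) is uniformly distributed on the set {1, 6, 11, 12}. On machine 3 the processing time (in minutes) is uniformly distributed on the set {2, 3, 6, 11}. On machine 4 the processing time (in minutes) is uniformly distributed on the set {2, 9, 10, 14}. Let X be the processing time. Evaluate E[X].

E[X | machine 1] = (1+3)/2 = 2.
E[X | machine 2] = (1+6+11+12)/4 = 15/2.
E[X | machine 3] = (2+3+6+11)/4 = 11/2.
E[X | machine 4] = (2+9+10+14)/4 = 35/4.
E[X] = (1/4)·(2) + (1/4)·(15/2) + (1/4)·(11/2) + (1/4)·(35/4) = 95/16.

95/16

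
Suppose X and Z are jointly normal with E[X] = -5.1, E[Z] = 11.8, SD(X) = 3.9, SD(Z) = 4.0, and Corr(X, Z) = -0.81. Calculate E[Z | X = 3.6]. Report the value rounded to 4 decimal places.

4.5723

For a bivariate normal, E[Z | X=x] = μ_Z + ρ·(σ_Z/σ_X)·(x − μ_X).
E[Z | X=3.6] = 11.8 + (-0.81)·(4.0/3.9)·(3.6 − (-5.1)) = 11.8 + (-0.83077)·(8.7) = 4.5723.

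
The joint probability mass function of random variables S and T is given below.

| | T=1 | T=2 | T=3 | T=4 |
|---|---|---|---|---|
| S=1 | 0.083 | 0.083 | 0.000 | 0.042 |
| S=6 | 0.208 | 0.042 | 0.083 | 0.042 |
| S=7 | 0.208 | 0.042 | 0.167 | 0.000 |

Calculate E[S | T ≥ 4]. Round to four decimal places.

3.5000

P(T ≥ 4) = 0.084.
Σ S·P over the event = 1·(0.042) + 6·(0.042) = 0.294.
E[S | T ≥ 4] = (0.294) / (0.084) = 3.5000.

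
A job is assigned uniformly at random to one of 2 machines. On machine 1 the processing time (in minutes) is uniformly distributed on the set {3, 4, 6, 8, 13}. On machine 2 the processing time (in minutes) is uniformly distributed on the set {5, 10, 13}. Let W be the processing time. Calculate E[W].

121/15

E[W | machine 1] = (3+4+6+8+13)/5 = 34/5.
E[W | machine 2] = (5+10+13)/3 = 28/3.
By the law of total expectation,
E[W] = (1/2)·(34/5) + (1/2)·(28/3) = 121/15.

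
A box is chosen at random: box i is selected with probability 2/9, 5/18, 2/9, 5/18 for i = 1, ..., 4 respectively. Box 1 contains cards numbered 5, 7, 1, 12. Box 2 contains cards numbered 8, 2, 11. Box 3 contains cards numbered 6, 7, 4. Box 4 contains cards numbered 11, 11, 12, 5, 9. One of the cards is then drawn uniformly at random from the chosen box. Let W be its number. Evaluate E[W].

196/27

E[W | box 1] = (5+7+1+12)/4 = 25/4.
E[W | box 2] = (8+2+11)/3 = 7.
E[W | box 3] = (6+7+4)/3 = 17/3.
E[W | box 4] = (11+11+12+5+9)/5 = 48/5.
E[W] = (2/9)·(25/4) + (5/18)·(7) + (2/9)·(17/3) + (5/18)·(48/5) = 196/27.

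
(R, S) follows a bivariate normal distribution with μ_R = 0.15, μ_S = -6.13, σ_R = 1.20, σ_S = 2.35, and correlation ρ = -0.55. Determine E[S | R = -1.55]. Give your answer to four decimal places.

-4.2990

For a bivariate normal, E[S | R=x] = μ_S + ρ·(σ_S/σ_R)·(x − μ_R).
E[S | R=-1.55] = -6.13 + (-0.55)·(2.35/1.20)·(-1.55 − (0.15)) = -6.13 + (-1.07708)·(-1.7) = -4.2990.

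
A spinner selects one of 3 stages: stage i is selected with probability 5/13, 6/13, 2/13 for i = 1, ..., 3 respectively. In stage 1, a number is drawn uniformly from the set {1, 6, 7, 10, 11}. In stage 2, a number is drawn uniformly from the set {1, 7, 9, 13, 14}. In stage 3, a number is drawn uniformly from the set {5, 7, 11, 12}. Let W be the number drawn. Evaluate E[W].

81/10

E[W | stage 1] = (1+6+7+10+11)/5 = 7.
E[W | stage 2] = (1+7+9+13+14)/5 = 44/5.
E[W | stage 3] = (5+7+11+12)/4 = 35/4.
E[W] = (5/13)·(7) + (6/13)·(44/5) + (2/13)·(35/4) = 81/10.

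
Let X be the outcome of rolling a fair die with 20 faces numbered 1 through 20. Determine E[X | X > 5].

P(X > 5) = 3/4.
E[X | X > 5] = (39/4) / (3/4) = 13.

13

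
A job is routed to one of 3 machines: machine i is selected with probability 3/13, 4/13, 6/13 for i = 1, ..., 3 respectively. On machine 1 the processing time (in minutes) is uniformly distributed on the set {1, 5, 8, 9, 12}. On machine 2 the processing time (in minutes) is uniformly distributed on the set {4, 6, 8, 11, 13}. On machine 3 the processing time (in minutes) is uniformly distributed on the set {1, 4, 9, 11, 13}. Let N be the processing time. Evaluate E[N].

501/65

E[N | machine 1] = (1+5+8+9+12)/5 = 7.
E[N | machine 2] = (4+6+8+11+13)/5 = 42/5.
E[N | machine 3] = (1+4+9+11+13)/5 = 38/5.
By the law of total expectation,
E[N] = (3/13)·(7) + (4/13)·(42/5) + (6/13)·(38/5) = 501/65.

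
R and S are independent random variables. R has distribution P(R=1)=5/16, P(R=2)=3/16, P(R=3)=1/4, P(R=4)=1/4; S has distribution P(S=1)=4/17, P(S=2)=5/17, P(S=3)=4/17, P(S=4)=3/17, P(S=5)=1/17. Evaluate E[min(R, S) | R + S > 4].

93/41

P(R + S > 4) = 41/68.
Summing min(R,S)·P(x,y) over outcomes with R + S > 4 gives 93/68.
E[min(R, S) | R + S > 4] = (93/68) / (41/68) = 93/41.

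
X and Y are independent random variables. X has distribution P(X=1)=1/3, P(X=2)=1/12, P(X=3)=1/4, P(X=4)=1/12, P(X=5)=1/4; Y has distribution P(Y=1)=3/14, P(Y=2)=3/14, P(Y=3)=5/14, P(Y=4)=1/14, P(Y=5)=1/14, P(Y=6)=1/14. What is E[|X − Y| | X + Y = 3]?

P(X + Y = 3) = 5/56.
Summing |X−Y|·P(x,y) over outcomes with X + Y = 3 gives 5/56.
E[|X − Y| | X + Y = 3] = (5/56) / (5/56) = 1.

1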